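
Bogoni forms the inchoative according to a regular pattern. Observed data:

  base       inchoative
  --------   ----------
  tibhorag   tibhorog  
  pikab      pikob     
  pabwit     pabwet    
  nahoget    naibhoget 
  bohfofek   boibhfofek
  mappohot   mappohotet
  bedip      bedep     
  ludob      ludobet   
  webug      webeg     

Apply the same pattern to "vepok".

pabwit and mappohot both end in -t yet inflect differently (pabwet, mappohotet), so the final letter is not what conditions the rule; the last vowel is.
"vepok" has last vowel 'o'. The stems whose last vowel is 'o' (ludob → ludobet, mappohot → mappohotet) add -et.
So vepok → vepoket.

vepoket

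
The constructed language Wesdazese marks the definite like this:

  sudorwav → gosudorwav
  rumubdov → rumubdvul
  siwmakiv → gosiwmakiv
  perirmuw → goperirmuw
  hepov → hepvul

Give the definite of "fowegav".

hepov and sudorwav both end in -v yet inflect differently (hepvul, gosudorwav), so the final letter is not what conditions the rule; the last vowel is.
"fowegav" has last vowel 'a'. The one such stem in the data (sudorwav → gosudorwav) adds the prefix go-, so the same rule applies.
The other pattern: stems whose last vowel is 'o' delete the last vowel and add -ul.
So fowegav → gofowegav.

gofowegav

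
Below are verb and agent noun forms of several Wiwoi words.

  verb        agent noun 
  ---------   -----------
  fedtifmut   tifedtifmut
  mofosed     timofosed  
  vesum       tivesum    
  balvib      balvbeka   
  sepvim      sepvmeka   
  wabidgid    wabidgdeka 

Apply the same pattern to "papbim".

vesum and sepvim both end in -m yet inflect differently (tivesum, sepvmeka), so the final letter is not what conditions the rule; the last vowel is.
"papbim" has last vowel 'i'. The stems whose last vowel is 'i' (balvib → balvbeka, sepvim → sepvmeka, wabidgid → wabidgdeka) delete the last vowel and add -eka.
The other pattern: stems whose last vowel is 'e' or 'u' add the prefix ti-.
So papbim → papbmeka.

papbmeka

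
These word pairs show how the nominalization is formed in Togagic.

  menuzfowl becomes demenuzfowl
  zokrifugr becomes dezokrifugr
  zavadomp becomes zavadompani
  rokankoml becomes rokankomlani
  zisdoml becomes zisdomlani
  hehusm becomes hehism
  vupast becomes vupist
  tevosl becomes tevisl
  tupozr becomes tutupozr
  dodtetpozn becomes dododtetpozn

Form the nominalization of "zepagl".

menuzfowl and rokankoml both end in -l yet inflect differently (demenuzfowl, rokankomlani), so the final letter is not what conditions the rule; the second-to-last letter is.
"zepagl" has second-to-last letter 'g'. The one such stem in the data (zokrifugr → dezokrifugr) adds the prefix de-, so the same rule applies.
So zepagl → dezepagl.

dezepagl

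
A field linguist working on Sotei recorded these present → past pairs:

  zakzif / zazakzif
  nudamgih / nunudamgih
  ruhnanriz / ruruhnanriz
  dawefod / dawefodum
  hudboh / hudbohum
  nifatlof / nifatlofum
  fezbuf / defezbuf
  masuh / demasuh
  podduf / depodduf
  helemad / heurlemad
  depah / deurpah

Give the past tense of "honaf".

nudamgih and hudboh both end in -h yet inflect differently (nunudamgih, hudbohum), so the final letter is not what conditions the rule; the last vowel is.
"honaf" has last vowel 'a'. The stems whose last vowel is 'a' (helemad → heurlemad, depah → deurpah) insert -ur- after the first vowel.
The other patterns: stems whose last vowel is 'i' repeat the first consonant+vowel as a prefix; stems whose last vowel is 'o' add -um; stems whose last vowel is 'u' add the prefix de-.
So honaf → hournaf.

hournaf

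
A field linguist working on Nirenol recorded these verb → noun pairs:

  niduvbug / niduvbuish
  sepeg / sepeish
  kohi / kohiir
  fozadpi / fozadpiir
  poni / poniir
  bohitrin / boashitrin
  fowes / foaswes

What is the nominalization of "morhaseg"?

kohi and bohitrin both have last vowel 'i' yet inflect differently (kohiir, boashitrin), so the last vowel is not what conditions the rule; the final letter is.
"morhaseg" ends in -g. The stems ending in -g (niduvbug → niduvbuish, sepeg → sepeish) drop the final letter and add -ish.
The other patterns: stems ending in -i add -ir; stems ending in -n or -s insert -as- after the first vowel.
So morhaseg → morhaseish.

morhaseish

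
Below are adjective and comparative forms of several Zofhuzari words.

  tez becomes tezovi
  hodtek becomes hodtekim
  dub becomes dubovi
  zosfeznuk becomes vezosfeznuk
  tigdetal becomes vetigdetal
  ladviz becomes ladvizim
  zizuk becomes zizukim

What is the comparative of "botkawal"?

tez and ladviz both end in -z yet inflect differently (tezovi, ladvizim), so the final letter is not what conditions the rule; the number of vowels is.
"botkawal" has 3 vowels. The stems with 3 vowels (tigdetal → vetigdetal, zosfeznuk → vezosfeznuk) add the prefix ve-.
The other patterns: stems with 1 vowel add -ovi; stems with 2 vowels add -im.
So botkawal → vebotkawal.

vebotkawal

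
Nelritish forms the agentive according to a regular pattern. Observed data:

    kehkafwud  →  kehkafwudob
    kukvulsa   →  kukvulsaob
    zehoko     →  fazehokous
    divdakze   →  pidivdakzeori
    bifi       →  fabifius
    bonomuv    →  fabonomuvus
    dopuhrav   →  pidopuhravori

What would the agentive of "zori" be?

dopuhrav and bonomuv both end in -v yet inflect differently (pidopuhravori, fabonomuvus), so the final letter is not what conditions the rule; the first letter is.
"zori" begins with z-. The one such stem in the data (zehoko → fazehokous) adds fa- … -us around the stem, so the same rule applies.
So zori → fazorius.

fazorius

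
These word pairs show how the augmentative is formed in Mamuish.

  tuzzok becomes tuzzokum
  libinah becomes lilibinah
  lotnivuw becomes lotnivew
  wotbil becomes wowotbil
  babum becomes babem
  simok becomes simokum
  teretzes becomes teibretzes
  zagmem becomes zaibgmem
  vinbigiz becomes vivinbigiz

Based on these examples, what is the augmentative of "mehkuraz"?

babum and zagmem both end in -m yet inflect differently (babem, zaibgmem), so the final letter is not what conditions the rule; the last vowel is.
"mehkuraz" has last vowel 'a'. The one such stem in the data (libinah → lilibinah) repeats the first consonant+vowel as a prefix (as do vinbigiz, wotbil), so the same rule applies.
The other patterns: stems whose last vowel is 'u' change the last vowel to 'e'; stems whose last vowel is 'o' add -um; stems whose last vowel is 'e' insert -ib- after the first vowel.
So mehkuraz → memehkuraz.

memehkuraz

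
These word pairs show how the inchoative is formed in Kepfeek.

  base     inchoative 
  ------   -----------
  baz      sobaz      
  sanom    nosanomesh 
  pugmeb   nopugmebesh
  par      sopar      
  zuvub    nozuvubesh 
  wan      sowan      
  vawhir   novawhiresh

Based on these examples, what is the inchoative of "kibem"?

nokibemesh

"kibem" has 2 vowels. The stems with 2 vowels (vawhir → novawhiresh, pugmeb → nopugmebesh, zuvub → nozuvubesh) add no- … -esh around the stem.
So kibem → nokibemesh.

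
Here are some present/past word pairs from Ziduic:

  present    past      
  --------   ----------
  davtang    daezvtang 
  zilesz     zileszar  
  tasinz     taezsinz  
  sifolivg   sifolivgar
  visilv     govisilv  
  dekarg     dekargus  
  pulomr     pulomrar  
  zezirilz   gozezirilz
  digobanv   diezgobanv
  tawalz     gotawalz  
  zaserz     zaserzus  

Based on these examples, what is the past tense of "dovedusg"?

zaserz and zezirilz both end in -z yet inflect differently (zaserzus, gozezirilz), so the final letter is not what conditions the rule; the second-to-last letter is.
"dovedusg" has second-to-last letter 's'. The one such stem in the data (zilesz → zileszar) adds -ar, so the same rule applies.
So dovedusg → dovedusgar.

dovedusgar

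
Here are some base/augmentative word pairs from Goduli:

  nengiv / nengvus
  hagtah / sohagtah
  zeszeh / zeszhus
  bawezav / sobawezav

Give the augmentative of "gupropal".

bawezav and nengiv both end in -v yet inflect differently (sobawezav, nengvus), so the final letter is not what conditions the rule; the last vowel is.
"gupropal" has last vowel 'a'. The stems whose last vowel is 'a' (hagtah → sohagtah, bawezav → sobawezav) add the prefix so-.
So gupropal → sogupropal.

sogupropal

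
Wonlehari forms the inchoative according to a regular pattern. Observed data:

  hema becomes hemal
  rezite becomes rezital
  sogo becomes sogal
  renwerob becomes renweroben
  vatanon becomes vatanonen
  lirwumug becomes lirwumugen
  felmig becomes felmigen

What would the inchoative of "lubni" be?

"lubni" ends in a vowel. The stems ending in a vowel (hema → hemal, rezite → rezital, sogo → sogal) drop the final letter and add -al.
So lubni → lubnal.

lubnal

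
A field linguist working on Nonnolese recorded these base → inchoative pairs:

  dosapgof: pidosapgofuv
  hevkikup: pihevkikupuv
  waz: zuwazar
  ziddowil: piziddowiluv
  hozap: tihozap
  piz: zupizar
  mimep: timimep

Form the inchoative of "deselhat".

hozap and hevkikup both end in -p yet inflect differently (tihozap, pihevkikupuv), so the final letter is not what conditions the rule; the number of vowels is.
"deselhat" has 3 vowels. The stems with 3 vowels (ziddowil → piziddowiluv, hevkikup → pihevkikupuv, dosapgof → pidosapgofuv) add pi- … -uv around the stem.
So deselhat → pideselhatuv.

pideselhatuv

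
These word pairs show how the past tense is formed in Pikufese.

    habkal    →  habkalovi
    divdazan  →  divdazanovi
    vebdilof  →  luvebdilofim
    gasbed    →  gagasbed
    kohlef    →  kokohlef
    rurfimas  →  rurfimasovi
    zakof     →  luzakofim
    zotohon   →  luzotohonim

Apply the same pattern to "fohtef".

kohlef and zakof both end in -f yet inflect differently (kokohlef, luzakofim), so the final letter is not what conditions the rule; the last vowel is.
"fohtef" has last vowel 'e'. The stems whose last vowel is 'e' (gasbed → gagasbed, kohlef → kokohlef) repeat the first consonant+vowel as a prefix.
So fohtef → fofohtef.

fofohtef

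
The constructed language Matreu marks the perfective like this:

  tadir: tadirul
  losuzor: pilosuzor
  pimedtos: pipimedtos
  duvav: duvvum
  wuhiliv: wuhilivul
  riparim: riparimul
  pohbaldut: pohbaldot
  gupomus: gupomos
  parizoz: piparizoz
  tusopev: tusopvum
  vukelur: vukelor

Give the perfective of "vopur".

"vopur" has last vowel 'u'. The stems whose last vowel is 'u' (pohbaldut → pohbaldot, gupomus → gupomos, vukelur → vukelor) change the last vowel to 'o'.
So vopur → vopor.

vopor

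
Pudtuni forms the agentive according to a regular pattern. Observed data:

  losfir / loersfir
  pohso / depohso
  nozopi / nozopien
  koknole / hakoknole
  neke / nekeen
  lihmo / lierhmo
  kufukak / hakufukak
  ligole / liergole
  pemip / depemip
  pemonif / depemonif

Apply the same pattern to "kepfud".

hakepfud

koknole and neke both end in -e yet inflect differently (hakoknole, nekeen), so the final letter is not what conditions the rule; the first letter is.
"kepfud" begins with k-. The stems beginning with k- (kufukak → hakufukak, koknole → hakoknole) add the prefix ha-.
The other patterns: stems beginning with n- add -en; stems beginning with l- insert -er- after the first vowel; stems beginning with p- add the prefix de-.
So kepfud → hakepfud.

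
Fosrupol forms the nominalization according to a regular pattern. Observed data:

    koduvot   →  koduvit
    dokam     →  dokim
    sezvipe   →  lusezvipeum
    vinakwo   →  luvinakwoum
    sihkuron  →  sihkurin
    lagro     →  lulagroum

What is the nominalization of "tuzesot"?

sihkuron and lagro both have last vowel 'o' yet inflect differently (sihkurin, lulagroum), so the last vowel is not what conditions the rule; whether the stem ends in a vowel or a consonant is.
"tuzesot" ends in a consonant. The stems ending in a consonant (sihkuron → sihkurin, dokam → dokim, koduvot → koduvit) change the last vowel to 'i'.
The other pattern: stems ending in a vowel add lu- … -um around the stem.
So tuzesot → tuzesit.

tuzesit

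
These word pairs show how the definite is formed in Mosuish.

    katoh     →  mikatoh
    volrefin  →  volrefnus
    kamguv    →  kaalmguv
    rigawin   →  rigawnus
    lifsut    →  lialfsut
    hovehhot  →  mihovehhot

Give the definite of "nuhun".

lifsut and hovehhot both end in -t yet inflect differently (lialfsut, mihovehhot), so the final letter is not what conditions the rule; the last vowel is.
"nuhun" has last vowel 'u'. The stems whose last vowel is 'u' (lifsut → lialfsut, kamguv → kaalmguv) insert -al- after the first vowel.
So nuhun → nualhun.

nualhun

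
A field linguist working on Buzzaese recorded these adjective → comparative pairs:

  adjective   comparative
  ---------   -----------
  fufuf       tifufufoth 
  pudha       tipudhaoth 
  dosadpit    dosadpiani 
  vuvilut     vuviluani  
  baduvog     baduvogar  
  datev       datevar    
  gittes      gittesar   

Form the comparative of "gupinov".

fufuf and vuvilut both have last vowel 'u' yet inflect differently (tifufufoth, vuviluani), so the last vowel is not what conditions the rule; the final letter is.
"gupinov" ends in -v. The one such stem in the data (datev → datevar) adds -ar, so the same rule applies.
The other patterns: stems ending in -a or -f add ti- … -oth around the stem; stems ending in -t drop the final letter and add -ani.
So gupinov → gupinovar.

gupinovar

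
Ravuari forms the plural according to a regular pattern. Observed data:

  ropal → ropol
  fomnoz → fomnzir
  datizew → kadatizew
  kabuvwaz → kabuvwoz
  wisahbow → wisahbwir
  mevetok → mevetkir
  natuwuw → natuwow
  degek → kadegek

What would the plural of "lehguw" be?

"lehguw" has last vowel 'u'. The one such stem in the data (natuwuw → natuwow) changes the last vowel to 'o' (as do kabuvwaz, ropal), so the same rule applies.
So lehguw → lehgow.

lehgow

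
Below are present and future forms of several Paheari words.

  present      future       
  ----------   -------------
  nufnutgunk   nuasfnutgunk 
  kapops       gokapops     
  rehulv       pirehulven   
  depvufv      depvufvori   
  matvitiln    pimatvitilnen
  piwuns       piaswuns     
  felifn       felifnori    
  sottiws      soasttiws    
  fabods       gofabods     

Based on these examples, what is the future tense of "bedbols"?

pibedbolsen

matvitiln and felifn both end in -n yet inflect differently (pimatvitilnen, felifnori), so the final letter is not what conditions the rule; the second-to-last letter is.
"bedbols" has second-to-last letter 'l'. The stems whose second-to-last letter is 'l' (rehulv → pirehulven, matvitiln → pimatvitilnen) add pi- … -en around the stem.
The other patterns: stems whose second-to-last letter is 'd' or 'p' add the prefix go-; stems whose second-to-last letter is 'f' add -ori; stems whose second-to-last letter is 'n' or 'w' insert -as- after the first vowel.
So bedbols → pibedbolsen.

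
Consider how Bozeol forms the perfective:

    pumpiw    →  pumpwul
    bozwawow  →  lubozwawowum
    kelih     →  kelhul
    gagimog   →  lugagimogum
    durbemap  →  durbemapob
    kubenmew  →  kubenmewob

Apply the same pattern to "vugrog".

luvugrogum

bozwawow and pumpiw both end in -w yet inflect differently (lubozwawowum, pumpwul), so the final letter is not what conditions the rule; the last vowel is.
"vugrog" has last vowel 'o'. The stems whose last vowel is 'o' (gagimog → lugagimogum, bozwawow → lubozwawowum) add lu- … -um around the stem.
So vugrog → luvugrogum.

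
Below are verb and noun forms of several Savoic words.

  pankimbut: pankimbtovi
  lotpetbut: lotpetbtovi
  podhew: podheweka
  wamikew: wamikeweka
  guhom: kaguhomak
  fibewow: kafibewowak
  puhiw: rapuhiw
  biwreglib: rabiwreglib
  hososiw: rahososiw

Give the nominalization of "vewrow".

podhew and fibewow both end in -w yet inflect differently (podheweka, kafibewowak), so the final letter is not what conditions the rule; the last vowel is.
"vewrow" has last vowel 'o'. The stems whose last vowel is 'o' (guhom → kaguhomak, fibewow → kafibewowak) add ka- … -ak around the stem.
The other patterns: stems whose last vowel is 'u' delete the last vowel and add -ovi; stems whose last vowel is 'e' add -eka; stems whose last vowel is 'i' add the prefix ra-.
So vewrow → kavewrowak.

kavewrowak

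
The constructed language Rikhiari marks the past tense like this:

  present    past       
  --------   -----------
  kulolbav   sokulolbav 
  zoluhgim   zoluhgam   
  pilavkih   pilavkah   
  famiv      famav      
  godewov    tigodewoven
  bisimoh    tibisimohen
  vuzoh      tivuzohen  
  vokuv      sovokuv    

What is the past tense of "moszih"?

pilavkih and vuzoh both end in -h yet inflect differently (pilavkah, tivuzohen), so the final letter is not what conditions the rule; the last vowel is.
"moszih" has last vowel 'i'. The stems whose last vowel is 'i' (zoluhgim → zoluhgam, famiv → famav, pilavkih → pilavkah) change the last vowel to 'a'.
The other patterns: stems whose last vowel is 'o' add ti- … -en around the stem; stems whose last vowel is 'a' or 'u' add the prefix so-.
So moszih → moszah.

moszah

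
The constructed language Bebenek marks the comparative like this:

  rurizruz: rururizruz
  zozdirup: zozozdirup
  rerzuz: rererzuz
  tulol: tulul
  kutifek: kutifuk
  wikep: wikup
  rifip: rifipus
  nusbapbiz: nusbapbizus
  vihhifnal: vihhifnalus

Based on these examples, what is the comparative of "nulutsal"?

nulutsalus

zozdirup and wikep both end in -p yet inflect differently (zozozdirup, wikup), so the final letter is not what conditions the rule; the last vowel is.
"nulutsal" has last vowel 'a'. The one such stem in the data (vihhifnal → vihhifnalus) adds -us, so the same rule applies.
So nulutsal → nulutsalus.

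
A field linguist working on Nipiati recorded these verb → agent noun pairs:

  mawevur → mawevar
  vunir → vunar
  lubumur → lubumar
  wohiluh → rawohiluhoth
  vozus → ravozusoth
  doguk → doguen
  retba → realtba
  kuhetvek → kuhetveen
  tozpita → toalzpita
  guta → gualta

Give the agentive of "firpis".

mawevur and doguk both have last vowel 'u' yet inflect differently (mawevar, doguen), so the last vowel is not what conditions the rule; the final letter is.
"firpis" ends in -s. The one such stem in the data (vozus → ravozusoth) adds ra- … -oth around the stem, so the same rule applies.
So firpis → rafirpisoth.

rafirpisoth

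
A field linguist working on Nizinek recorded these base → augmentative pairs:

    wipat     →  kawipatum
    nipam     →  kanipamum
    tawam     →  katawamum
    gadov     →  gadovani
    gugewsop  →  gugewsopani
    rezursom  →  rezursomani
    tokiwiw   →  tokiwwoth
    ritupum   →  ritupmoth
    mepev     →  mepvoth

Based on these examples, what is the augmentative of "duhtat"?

nipam and rezursom both end in -m yet inflect differently (kanipamum, rezursomani), so the final letter is not what conditions the rule; the last vowel is.
"duhtat" has last vowel 'a'. The stems whose last vowel is 'a' (wipat → kawipatum, nipam → kanipamum, tawam → katawamum) add ka- … -um around the stem.
The other patterns: stems whose last vowel is 'o' add -ani; stems whose last vowel is 'e', 'i' or 'u' delete the last vowel and add -oth.
So duhtat → kaduhtatum.

kaduhtatum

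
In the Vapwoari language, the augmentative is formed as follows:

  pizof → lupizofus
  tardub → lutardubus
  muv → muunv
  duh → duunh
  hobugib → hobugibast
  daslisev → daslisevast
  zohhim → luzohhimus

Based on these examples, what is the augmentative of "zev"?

zeunv

"zev" has 1 vowel. The stems with 1 vowel (muv → muunv, duh → duunh) insert -un- after the first vowel.
So zev → zeunv.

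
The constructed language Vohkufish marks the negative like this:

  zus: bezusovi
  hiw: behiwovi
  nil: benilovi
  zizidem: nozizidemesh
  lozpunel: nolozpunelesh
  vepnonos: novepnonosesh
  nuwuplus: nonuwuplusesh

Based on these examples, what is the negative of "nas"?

nil and lozpunel both end in -l yet inflect differently (benilovi, nolozpunelesh), so the final letter is not what conditions the rule; the number of vowels is.
"nas" has 1 vowel. The stems with 1 vowel (zus → bezusovi, hiw → behiwovi, nil → benilovi) add be- … -ovi around the stem.
The other pattern: stems with 3 vowels add no- … -esh around the stem.
So nas → benasovi.

benasovi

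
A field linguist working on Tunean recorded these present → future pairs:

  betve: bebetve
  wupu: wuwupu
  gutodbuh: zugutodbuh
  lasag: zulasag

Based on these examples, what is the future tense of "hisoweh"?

zuhisoweh

wupu and gutodbuh both have last vowel 'u' yet inflect differently (wuwupu, zugutodbuh), so the last vowel is not what conditions the rule; whether the stem ends in a vowel or a consonant is.
"hisoweh" ends in a consonant. The stems ending in a consonant (gutodbuh → zugutodbuh, lasag → zulasag) add the prefix zu-.
The other pattern: stems ending in a vowel repeat the first consonant+vowel as a prefix.
So hisoweh → zuhisoweh.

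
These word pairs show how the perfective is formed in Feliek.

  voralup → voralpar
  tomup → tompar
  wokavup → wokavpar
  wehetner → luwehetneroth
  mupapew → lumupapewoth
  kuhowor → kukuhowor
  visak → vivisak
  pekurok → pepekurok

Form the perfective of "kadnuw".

"kadnuw" has last vowel 'u'. The stems whose last vowel is 'u' (voralup → voralpar, tomup → tompar, wokavup → wokavpar) delete the last vowel and add -ar.
The other patterns: stems whose last vowel is 'e' add lu- … -oth around the stem; stems whose last vowel is 'a' or 'o' repeat the first consonant+vowel as a prefix.
So kadnuw → kadnwar.

kadnwar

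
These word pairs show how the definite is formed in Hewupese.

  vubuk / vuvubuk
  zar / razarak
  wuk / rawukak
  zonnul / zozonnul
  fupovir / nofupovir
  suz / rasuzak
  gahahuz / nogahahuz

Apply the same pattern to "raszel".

wuk and vubuk both end in -k yet inflect differently (rawukak, vuvubuk), so the final letter is not what conditions the rule; the number of vowels is.
"raszel" has 2 vowels. The stems with 2 vowels (vubuk → vuvubuk, zonnul → zozonnul) repeat the first consonant+vowel as a prefix.
The other patterns: stems with 1 vowel add ra- … -ak around the stem; stems with 3 vowels add the prefix no-.
So raszel → raraszel.

raraszel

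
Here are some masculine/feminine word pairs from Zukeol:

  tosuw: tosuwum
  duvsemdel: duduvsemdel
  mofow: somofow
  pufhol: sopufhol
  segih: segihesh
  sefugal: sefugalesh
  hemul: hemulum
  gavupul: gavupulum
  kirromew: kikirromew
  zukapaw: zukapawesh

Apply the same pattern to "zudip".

zudipesh

duvsemdel and gavupul both end in -l yet inflect differently (duduvsemdel, gavupulum), so the final letter is not what conditions the rule; the last vowel is.
"zudip" has last vowel 'i'. The one such stem in the data (segih → segihesh) adds -esh, so the same rule applies.
So zudip → zudipesh.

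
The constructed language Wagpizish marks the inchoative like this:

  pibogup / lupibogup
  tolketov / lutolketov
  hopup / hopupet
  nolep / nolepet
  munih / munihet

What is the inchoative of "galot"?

galotet

"galot" has 2 vowels. The stems with 2 vowels (hopup → hopupet, nolep → nolepet, munih → munihet) add -et.
So galot → galotet.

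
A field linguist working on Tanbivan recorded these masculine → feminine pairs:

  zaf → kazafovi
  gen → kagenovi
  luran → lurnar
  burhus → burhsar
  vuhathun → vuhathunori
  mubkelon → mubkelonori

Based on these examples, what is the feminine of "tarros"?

tarrsar

"tarros" has 2 vowels. The stems with 2 vowels (luran → lurnar, burhus → burhsar) delete the last vowel and add -ar.
The other patterns: stems with 1 vowel add ka- … -ovi around the stem; stems with 3 vowels add -ori.
So tarros → tarrsar.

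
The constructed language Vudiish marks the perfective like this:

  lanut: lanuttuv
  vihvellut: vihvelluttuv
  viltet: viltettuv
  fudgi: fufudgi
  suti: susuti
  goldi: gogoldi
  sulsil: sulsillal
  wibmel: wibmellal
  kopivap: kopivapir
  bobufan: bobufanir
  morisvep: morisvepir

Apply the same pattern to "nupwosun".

fudgi and sulsil both have last vowel 'i' yet inflect differently (fufudgi, sulsillal), so the last vowel is not what conditions the rule; the final letter is.
"nupwosun" ends in -n. The one such stem in the data (bobufan → bobufanir) adds -ir, so the same rule applies.
The other patterns: stems ending in -t double the final consonant and add -uv; stems ending in -i repeat the first consonant+vowel as a prefix; stems ending in -l double the final consonant and add -al.
So nupwosun → nupwosunir.

nupwosunir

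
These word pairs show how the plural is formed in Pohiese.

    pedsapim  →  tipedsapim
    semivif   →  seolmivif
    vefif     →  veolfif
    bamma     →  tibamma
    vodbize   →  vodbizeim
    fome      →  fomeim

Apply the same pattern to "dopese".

dopeseim

vefif and pedsapim both have last vowel 'i' yet inflect differently (veolfif, tipedsapim), so the last vowel is not what conditions the rule; the final letter is.
"dopese" ends in -e. The stems ending in -e (vodbize → vodbizeim, fome → fomeim) add -im.
So dopese → dopeseim.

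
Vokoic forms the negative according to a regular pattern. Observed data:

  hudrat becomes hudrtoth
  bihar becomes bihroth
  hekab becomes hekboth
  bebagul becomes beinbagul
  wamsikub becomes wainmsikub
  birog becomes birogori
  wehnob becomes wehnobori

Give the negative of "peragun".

peinragun

hekab and wamsikub both end in -b yet inflect differently (hekboth, wainmsikub), so the final letter is not what conditions the rule; the last vowel is.
"peragun" has last vowel 'u'. The stems whose last vowel is 'u' (bebagul → beinbagul, wamsikub → wainmsikub) insert -in- after the first vowel.
The other patterns: stems whose last vowel is 'a' delete the last vowel and add -oth; stems whose last vowel is 'o' add -ori.
So peragun → peinragun.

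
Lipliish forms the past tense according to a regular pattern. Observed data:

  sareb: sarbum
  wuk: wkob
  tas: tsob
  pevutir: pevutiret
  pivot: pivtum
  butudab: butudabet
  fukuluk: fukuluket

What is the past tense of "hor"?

hrob

wuk and fukuluk both end in -k yet inflect differently (wkob, fukuluket), so the final letter is not what conditions the rule; the number of vowels is.
"hor" has 1 vowel. The stems with 1 vowel (wuk → wkob, tas → tsob) delete the last vowel and add -ob.
The other patterns: stems with 2 vowels delete the last vowel and add -um; stems with 3 vowels add -et.
So hor → hrob.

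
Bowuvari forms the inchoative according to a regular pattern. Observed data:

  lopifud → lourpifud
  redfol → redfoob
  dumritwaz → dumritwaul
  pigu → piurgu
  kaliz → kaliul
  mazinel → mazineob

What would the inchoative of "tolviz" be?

redfol and kaliz both have 2 vowels yet inflect differently (redfoob, kaliul), so the number of vowels is not what conditions the rule; the final letter is.
"tolviz" ends in -z. The stems ending in -z (kaliz → kaliul, dumritwaz → dumritwaul) drop the final letter and add -ul.
The other patterns: stems ending in -l drop the final letter and add -ob; stems ending in -d or -u insert -ur- after the first vowel.
So tolviz → tolviul.

tolviul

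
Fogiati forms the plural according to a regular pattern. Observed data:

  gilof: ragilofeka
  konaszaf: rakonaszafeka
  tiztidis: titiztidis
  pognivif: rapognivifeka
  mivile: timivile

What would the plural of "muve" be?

timuve

pognivif and tiztidis both have last vowel 'i' yet inflect differently (rapognivifeka, titiztidis), so the last vowel is not what conditions the rule; the final letter is.
"muve" ends in -e. The one such stem in the data (mivile → timivile) adds the prefix ti-, so the same rule applies.
The other pattern: stems ending in -f add ra- … -eka around the stem.
So muve → timuve.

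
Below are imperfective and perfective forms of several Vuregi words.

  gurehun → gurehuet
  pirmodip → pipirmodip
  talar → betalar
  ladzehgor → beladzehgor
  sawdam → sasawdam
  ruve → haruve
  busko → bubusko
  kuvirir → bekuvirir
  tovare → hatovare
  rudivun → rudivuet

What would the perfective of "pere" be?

kuvirir and pirmodip both have last vowel 'i' yet inflect differently (bekuvirir, pipirmodip), so the last vowel is not what conditions the rule; the final letter is.
"pere" ends in -e. The stems ending in -e (ruve → haruve, tovare → hatovare) add the prefix ha-.
The other patterns: stems ending in -r add the prefix be-; stems ending in -n drop the final letter and add -et; stems ending in -m, -o or -p repeat the first consonant+vowel as a prefix.
So pere → hapere.

hapere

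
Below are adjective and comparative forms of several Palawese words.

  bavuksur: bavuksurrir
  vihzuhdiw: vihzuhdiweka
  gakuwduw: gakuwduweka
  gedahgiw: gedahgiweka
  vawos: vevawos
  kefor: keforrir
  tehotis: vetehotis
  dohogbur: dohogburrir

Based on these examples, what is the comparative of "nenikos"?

gakuwduw and bavuksur both have last vowel 'u' yet inflect differently (gakuwduweka, bavuksurrir), so the last vowel is not what conditions the rule; the final letter is.
"nenikos" ends in -s. The stems ending in -s (tehotis → vetehotis, vawos → vevawos) add the prefix ve-.
The other patterns: stems ending in -w add -eka; stems ending in -r double the final consonant and add -ir.
So nenikos → venenikos.

venenikos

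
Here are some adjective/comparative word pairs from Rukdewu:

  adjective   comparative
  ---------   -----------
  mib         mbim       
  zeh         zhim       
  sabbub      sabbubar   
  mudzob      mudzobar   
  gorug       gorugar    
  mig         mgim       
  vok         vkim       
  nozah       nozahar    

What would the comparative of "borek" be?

"borek" has 2 vowels. The stems with 2 vowels (mudzob → mudzobar, sabbub → sabbubar, gorug → gorugar) add -ar.
So borek → borekar.

borekar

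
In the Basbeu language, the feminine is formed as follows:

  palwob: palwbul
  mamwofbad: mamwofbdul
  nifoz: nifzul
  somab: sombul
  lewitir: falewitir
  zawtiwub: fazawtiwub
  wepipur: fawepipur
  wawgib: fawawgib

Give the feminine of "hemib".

palwob and zawtiwub both end in -b yet inflect differently (palwbul, fazawtiwub), so the final letter is not what conditions the rule; the last vowel is.
"hemib" has last vowel 'i'. The stems whose last vowel is 'i' (lewitir → falewitir, wawgib → fawawgib) add the prefix fa-.
So hemib → fahemib.

fahemib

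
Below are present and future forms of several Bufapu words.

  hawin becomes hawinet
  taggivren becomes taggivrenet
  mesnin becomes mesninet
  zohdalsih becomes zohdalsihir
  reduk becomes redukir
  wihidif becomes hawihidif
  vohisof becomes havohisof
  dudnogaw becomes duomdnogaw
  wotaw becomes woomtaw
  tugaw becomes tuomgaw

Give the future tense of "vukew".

hawin and zohdalsih both have last vowel 'i' yet inflect differently (hawinet, zohdalsihir), so the last vowel is not what conditions the rule; the final letter is.
"vukew" ends in -w. The stems ending in -w (dudnogaw → duomdnogaw, wotaw → woomtaw, tugaw → tuomgaw) insert -om- after the first vowel.
So vukew → vuomkew.

vuomkew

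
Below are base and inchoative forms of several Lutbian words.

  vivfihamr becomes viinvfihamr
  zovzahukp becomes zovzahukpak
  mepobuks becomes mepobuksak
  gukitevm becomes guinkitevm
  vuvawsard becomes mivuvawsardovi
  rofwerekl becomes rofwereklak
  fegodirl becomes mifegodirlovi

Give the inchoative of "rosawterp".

mirosawterpovi

rofwerekl and fegodirl both end in -l yet inflect differently (rofwereklak, mifegodirlovi), so the final letter is not what conditions the rule; the second-to-last letter is.
"rosawterp" has second-to-last letter 'r'. The stems whose second-to-last letter is 'r' (fegodirl → mifegodirlovi, vuvawsard → mivuvawsardovi) add mi- … -ovi around the stem.
The other patterns: stems whose second-to-last letter is 'k' add -ak; stems whose second-to-last letter is 'm' or 'v' insert -in- after the first vowel.
So rosawterp → mirosawterpovi.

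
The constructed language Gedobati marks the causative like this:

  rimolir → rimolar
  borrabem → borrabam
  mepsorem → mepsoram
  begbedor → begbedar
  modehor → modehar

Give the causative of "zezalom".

zezalam

Every pair shown (rimolir → rimolar, borrabem → borrabam, mepsorem → mepsoram, …) follows the same rule: change the last vowel to 'a'.
So zezalom → zezalam.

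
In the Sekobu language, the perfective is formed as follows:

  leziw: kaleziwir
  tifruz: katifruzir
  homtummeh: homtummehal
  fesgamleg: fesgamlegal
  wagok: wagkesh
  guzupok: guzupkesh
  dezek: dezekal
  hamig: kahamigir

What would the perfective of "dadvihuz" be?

"dadvihuz" has last vowel 'u'. The one such stem in the data (tifruz → katifruzir) adds ka- … -ir around the stem, so the same rule applies.
So dadvihuz → kadadvihuzir.

kadadvihuzir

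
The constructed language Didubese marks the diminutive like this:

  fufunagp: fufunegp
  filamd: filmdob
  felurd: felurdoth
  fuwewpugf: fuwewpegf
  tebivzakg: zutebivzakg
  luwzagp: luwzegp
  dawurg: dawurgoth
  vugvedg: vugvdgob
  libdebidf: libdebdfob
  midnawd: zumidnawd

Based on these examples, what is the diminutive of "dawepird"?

dawurg and tebivzakg both end in -g yet inflect differently (dawurgoth, zutebivzakg), so the final letter is not what conditions the rule; the second-to-last letter is.
"dawepird" has second-to-last letter 'r'. The stems whose second-to-last letter is 'r' (felurd → felurdoth, dawurg → dawurgoth) add -oth.
The other patterns: stems whose second-to-last letter is 'k' or 'w' add the prefix zu-; stems whose second-to-last letter is 'g' change the last vowel to 'e'; stems whose second-to-last letter is 'd' or 'm' delete the last vowel and add -ob.
So dawepird → dawepirdoth.

dawepirdoth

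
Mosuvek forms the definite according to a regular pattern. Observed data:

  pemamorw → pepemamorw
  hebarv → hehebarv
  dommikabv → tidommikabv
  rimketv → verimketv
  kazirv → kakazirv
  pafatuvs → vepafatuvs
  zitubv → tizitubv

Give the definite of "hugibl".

tihugibl

dommikabv and hebarv both end in -v yet inflect differently (tidommikabv, hehebarv), so the final letter is not what conditions the rule; the second-to-last letter is.
"hugibl" has second-to-last letter 'b'. The stems whose second-to-last letter is 'b' (dommikabv → tidommikabv, zitubv → tizitubv) add the prefix ti-.
So hugibl → tihugibl.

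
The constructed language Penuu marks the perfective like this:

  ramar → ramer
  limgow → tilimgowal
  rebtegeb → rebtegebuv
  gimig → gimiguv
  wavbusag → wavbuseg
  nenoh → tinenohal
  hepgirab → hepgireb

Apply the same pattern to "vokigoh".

tivokigohal

hepgirab and rebtegeb both end in -b yet inflect differently (hepgireb, rebtegebuv), so the final letter is not what conditions the rule; the last vowel is.
"vokigoh" has last vowel 'o'. The stems whose last vowel is 'o' (limgow → tilimgowal, nenoh → tinenohal) add ti- … -al around the stem.
The other patterns: stems whose last vowel is 'a' change the last vowel to 'e'; stems whose last vowel is 'e' or 'i' add -uv.
So vokigoh → tivokigohal.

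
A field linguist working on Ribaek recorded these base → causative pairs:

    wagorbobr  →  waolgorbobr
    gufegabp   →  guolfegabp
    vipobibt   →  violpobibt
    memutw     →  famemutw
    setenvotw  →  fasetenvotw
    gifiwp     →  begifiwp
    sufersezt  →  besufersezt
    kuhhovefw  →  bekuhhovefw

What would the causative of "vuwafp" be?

bevuwafp

gufegabp and gifiwp both end in -p yet inflect differently (guolfegabp, begifiwp), so the final letter is not what conditions the rule; the second-to-last letter is.
"vuwafp" has second-to-last letter 'f'. The one such stem in the data (kuhhovefw → bekuhhovefw) adds the prefix be-, so the same rule applies.
The other patterns: stems whose second-to-last letter is 'b' insert -ol- after the first vowel; stems whose second-to-last letter is 't' add the prefix fa-.
So vuwafp → bevuwafp.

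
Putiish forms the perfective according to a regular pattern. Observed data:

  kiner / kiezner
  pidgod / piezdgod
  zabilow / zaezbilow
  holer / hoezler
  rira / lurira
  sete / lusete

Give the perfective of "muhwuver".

sete and holer both have last vowel 'e' yet inflect differently (lusete, hoezler), so the last vowel is not what conditions the rule; whether the stem ends in a vowel or a consonant is.
"muhwuver" ends in a consonant. The stems ending in a consonant (zabilow → zaezbilow, holer → hoezler, kiner → kiezner) insert -ez- after the first vowel.
The other pattern: stems ending in a vowel add the prefix lu-.
So muhwuver → muezhwuver.

muezhwuver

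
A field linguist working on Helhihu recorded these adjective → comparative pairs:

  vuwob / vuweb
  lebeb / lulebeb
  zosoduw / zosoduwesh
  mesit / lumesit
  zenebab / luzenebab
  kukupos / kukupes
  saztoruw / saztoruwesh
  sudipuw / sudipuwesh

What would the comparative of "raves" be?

vuwob and lebeb both end in -b yet inflect differently (vuweb, lulebeb), so the final letter is not what conditions the rule; the last vowel is.
"raves" has last vowel 'e'. The one such stem in the data (lebeb → lulebeb) adds the prefix lu-, so the same rule applies.
The other patterns: stems whose last vowel is 'o' change the last vowel to 'e'; stems whose last vowel is 'u' add -esh.
So raves → luraves.

luraves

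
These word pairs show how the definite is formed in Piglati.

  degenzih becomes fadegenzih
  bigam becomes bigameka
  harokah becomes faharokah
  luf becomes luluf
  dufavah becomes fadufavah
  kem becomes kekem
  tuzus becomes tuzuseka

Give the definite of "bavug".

kem and bigam both end in -m yet inflect differently (kekem, bigameka), so the final letter is not what conditions the rule; the number of vowels is.
"bavug" has 2 vowels. The stems with 2 vowels (tuzus → tuzuseka, bigam → bigameka) add -eka.
So bavug → bavugeka.

bavugeka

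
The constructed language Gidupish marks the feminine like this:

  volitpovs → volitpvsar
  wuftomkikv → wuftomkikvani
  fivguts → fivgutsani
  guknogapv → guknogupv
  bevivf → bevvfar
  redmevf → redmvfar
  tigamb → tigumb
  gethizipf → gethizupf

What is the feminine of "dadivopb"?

gethizipf and bevivf both end in -f yet inflect differently (gethizupf, bevvfar), so the final letter is not what conditions the rule; the second-to-last letter is.
"dadivopb" has second-to-last letter 'p'. The stems whose second-to-last letter is 'p' (guknogapv → guknogupv, gethizipf → gethizupf) change the last vowel to 'u'.
The other patterns: stems whose second-to-last letter is 'v' delete the last vowel and add -ar; stems whose second-to-last letter is 'k' or 't' add -ani.
So dadivopb → dadivupb.

dadivupb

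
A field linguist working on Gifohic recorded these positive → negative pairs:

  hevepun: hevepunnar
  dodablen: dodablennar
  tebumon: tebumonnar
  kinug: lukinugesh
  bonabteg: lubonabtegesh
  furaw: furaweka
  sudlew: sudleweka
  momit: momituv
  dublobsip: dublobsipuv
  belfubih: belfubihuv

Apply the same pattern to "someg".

lusomegesh

hevepun and kinug both have last vowel 'u' yet inflect differently (hevepunnar, lukinugesh), so the last vowel is not what conditions the rule; the final letter is.
"someg" ends in -g. The stems ending in -g (kinug → lukinugesh, bonabteg → lubonabtegesh) add lu- … -esh around the stem.
So someg → lusomegesh.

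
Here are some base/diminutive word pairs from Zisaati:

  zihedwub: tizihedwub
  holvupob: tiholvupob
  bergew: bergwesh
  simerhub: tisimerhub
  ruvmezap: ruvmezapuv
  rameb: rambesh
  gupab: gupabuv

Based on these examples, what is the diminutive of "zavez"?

gupab and rameb both end in -b yet inflect differently (gupabuv, rambesh), so the final letter is not what conditions the rule; the last vowel is.
"zavez" has last vowel 'e'. The stems whose last vowel is 'e' (rameb → rambesh, bergew → bergwesh) delete the last vowel and add -esh.
The other patterns: stems whose last vowel is 'a' add -uv; stems whose last vowel is 'o' or 'u' add the prefix ti-.
So zavez → zavzesh.

zavzesh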